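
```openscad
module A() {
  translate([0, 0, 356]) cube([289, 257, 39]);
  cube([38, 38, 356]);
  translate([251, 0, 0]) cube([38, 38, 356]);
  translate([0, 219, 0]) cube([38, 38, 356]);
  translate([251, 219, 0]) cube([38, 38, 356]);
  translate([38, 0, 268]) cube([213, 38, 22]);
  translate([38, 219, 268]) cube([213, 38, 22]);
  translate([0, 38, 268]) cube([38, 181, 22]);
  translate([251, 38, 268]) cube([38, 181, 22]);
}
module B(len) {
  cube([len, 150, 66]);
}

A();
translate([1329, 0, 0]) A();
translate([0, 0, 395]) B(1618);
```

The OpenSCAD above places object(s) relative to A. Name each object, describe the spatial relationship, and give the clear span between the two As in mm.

Second stool starts at x = 1329; first ends at x = 289; clear span = 1329 − 289 = 1040 mm.

A is a stool. B is a beam. A beam spans the tops of two stools. The clear span between the two stools is 1040 mm.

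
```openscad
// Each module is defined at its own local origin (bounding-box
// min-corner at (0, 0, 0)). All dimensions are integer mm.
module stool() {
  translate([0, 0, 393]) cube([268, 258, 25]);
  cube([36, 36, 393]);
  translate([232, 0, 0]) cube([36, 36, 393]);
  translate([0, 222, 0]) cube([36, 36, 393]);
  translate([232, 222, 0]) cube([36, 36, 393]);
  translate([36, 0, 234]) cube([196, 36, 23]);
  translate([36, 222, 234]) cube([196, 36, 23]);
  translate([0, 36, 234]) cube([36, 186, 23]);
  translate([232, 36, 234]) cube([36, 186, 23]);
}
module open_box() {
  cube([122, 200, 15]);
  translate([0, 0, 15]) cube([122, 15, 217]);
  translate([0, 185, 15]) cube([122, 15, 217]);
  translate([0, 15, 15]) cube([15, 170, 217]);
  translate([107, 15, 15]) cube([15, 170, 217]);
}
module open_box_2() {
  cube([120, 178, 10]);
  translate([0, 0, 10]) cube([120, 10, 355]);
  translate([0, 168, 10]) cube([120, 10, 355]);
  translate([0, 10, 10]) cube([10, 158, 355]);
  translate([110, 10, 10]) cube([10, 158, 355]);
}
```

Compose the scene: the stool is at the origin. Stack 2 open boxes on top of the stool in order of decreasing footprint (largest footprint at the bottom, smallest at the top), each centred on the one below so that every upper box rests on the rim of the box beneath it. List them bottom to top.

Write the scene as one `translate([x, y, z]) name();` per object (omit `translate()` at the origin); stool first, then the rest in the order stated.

stool();
translate([73, 29, 418]) open_box();
translate([74, 40, 650]) open_box_2();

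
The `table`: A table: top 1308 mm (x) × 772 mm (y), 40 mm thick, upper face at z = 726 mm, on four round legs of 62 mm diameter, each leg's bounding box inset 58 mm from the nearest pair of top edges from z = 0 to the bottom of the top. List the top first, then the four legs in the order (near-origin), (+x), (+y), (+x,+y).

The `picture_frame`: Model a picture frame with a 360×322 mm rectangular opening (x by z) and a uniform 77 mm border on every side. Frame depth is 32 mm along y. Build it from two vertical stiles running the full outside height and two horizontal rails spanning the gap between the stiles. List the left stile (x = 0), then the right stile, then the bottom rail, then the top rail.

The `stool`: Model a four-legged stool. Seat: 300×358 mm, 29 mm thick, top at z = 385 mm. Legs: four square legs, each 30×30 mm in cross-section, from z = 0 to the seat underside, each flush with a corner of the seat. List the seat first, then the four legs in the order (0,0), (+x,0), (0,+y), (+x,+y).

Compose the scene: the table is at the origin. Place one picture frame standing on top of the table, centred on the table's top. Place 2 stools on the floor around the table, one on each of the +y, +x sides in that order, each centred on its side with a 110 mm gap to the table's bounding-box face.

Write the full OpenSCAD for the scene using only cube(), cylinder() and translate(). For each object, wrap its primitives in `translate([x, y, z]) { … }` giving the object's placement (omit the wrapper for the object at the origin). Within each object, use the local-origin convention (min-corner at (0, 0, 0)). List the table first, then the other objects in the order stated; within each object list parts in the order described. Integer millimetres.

translate([0, 0, 686]) cube([1308, 772, 40]);
translate([89, 89, 0]) cylinder(h = 686, r = 31);
translate([1219, 89, 0]) cylinder(h = 686, r = 31);
translate([89, 683, 0]) cylinder(h = 686, r = 31);
translate([1219, 683, 0]) cylinder(h = 686, r = 31);
translate([397, 370, 726]) {
  cube([77, 32, 476]);
  translate([437, 0, 0]) cube([77, 32, 476]);
  translate([77, 0, 0]) cube([360, 32, 77]);
  translate([77, 0, 399]) cube([360, 32, 77]);
}
translate([504, 882, 0]) {
  translate([0, 0, 356]) cube([300, 358, 29]);
  cube([30, 30, 356]);
  translate([270, 0, 0]) cube([30, 30, 356]);
  translate([0, 328, 0]) cube([30, 30, 356]);
  translate([270, 328, 0]) cube([30, 30, 356]);
}
translate([1418, 207, 0]) {
  translate([0, 0, 356]) cube([300, 358, 29]);
  cube([30, 30, 356]);
  translate([270, 0, 0]) cube([30, 30, 356]);
  translate([0, 328, 0]) cube([30, 30, 356]);
  translate([270, 328, 0]) cube([30, 30, 356]);
}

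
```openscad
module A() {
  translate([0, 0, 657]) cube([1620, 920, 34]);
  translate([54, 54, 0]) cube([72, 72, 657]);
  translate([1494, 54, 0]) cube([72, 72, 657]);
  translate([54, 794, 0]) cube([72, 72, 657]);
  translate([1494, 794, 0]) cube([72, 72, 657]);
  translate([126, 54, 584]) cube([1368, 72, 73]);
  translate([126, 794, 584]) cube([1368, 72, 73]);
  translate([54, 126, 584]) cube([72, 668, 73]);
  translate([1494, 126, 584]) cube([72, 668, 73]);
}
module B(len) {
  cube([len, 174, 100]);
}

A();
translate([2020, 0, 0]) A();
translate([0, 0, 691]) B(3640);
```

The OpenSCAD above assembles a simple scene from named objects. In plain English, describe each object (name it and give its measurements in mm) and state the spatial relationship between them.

A is a table with a 1620×920 mm rectangular top, 34 mm thick, top surface at z = 691 mm, supported by four 72×72 mm square legs, each inset 54 mm from the nearest pair of top edges, running from the floor. Four apron rails, 72 mm thick and 73 mm tall, run between adjacent legs with their top edges flush with the underside of the top and their outer faces flush with the legs' outer faces.

B is a rectangular beam 3640 mm long (x), 174 mm deep (y), 100 mm thick (z).

The beam spans the tops of two tables placed 400 mm apart, resting at z = 691 mm.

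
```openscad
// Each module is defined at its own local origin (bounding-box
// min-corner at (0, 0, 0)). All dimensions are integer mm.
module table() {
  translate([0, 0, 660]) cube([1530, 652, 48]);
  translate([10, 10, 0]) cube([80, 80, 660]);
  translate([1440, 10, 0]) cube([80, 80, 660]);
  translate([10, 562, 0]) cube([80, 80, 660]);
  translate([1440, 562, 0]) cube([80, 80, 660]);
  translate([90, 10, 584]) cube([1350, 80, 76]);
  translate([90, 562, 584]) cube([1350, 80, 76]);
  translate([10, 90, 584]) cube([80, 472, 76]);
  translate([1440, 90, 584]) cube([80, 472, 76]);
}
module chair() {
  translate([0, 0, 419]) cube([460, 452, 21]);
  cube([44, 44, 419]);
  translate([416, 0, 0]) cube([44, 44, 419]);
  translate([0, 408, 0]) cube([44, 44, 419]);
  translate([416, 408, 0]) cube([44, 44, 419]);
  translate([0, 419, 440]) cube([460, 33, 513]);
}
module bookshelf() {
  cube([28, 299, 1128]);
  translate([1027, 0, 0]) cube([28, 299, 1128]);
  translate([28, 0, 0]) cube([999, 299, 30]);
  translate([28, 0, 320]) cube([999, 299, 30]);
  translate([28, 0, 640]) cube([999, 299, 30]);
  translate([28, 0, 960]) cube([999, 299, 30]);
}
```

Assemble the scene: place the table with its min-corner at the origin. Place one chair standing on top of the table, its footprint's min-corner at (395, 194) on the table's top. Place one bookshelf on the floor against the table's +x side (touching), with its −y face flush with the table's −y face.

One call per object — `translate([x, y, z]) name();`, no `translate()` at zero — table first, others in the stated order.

table();
translate([395, 194, 708]) chair();
translate([1530, 0, 0]) bookshelf();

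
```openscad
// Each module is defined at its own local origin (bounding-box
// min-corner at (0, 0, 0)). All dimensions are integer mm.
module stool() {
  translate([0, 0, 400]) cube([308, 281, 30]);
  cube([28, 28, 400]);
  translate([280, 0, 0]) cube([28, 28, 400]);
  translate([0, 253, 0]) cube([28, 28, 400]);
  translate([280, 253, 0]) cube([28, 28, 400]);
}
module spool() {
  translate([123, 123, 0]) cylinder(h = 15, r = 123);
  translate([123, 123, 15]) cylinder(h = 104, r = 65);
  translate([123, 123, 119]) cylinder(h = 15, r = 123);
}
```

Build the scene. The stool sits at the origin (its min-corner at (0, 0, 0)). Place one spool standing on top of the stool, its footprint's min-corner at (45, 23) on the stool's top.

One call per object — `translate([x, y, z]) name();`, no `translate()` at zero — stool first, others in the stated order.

stool();
translate([45, 23, 430]) spool();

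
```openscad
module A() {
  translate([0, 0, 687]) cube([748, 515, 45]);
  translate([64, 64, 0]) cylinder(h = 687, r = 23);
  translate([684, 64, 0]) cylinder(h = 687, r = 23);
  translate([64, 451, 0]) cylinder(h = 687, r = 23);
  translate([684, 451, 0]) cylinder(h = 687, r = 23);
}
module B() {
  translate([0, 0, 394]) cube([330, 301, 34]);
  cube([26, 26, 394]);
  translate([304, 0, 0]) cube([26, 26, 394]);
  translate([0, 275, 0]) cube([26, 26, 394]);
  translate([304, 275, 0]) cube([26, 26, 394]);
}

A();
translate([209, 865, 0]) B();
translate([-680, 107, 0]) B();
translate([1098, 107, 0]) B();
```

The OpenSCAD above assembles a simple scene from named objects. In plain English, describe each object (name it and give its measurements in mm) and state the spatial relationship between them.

A is a table: top 748 mm (x) × 515 mm (y), 45 mm thick, upper face at z = 732 mm, on four round legs of 46 mm diameter, each leg's bounding box inset 41 mm from the nearest pair of top edges, running from z = 0 to the bottom of the top.

B is a four-legged stool. The seat is 330×301 mm, 34 mm thick, top at z = 428 mm. It stands on four square legs, each 26×26 mm in cross-section, from z = 0 to the seat underside, each flush with a corner of the seat.

Three stools sit around the table at the +y, −x, +x sides.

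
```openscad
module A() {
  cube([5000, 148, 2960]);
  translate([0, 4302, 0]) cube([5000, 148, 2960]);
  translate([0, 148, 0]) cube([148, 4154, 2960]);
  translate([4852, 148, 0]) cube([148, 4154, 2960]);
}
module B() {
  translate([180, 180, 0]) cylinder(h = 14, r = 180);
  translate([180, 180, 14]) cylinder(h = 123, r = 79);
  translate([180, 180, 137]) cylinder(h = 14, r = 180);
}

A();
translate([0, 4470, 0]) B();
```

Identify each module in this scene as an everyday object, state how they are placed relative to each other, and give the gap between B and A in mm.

A is a house frame. B is a spool. The spool is on the floor beside the house frame on its +y side. The gap between the spool and the house frame is 20 mm.

The spool's nearest face is 20 mm from the house frame's +y face.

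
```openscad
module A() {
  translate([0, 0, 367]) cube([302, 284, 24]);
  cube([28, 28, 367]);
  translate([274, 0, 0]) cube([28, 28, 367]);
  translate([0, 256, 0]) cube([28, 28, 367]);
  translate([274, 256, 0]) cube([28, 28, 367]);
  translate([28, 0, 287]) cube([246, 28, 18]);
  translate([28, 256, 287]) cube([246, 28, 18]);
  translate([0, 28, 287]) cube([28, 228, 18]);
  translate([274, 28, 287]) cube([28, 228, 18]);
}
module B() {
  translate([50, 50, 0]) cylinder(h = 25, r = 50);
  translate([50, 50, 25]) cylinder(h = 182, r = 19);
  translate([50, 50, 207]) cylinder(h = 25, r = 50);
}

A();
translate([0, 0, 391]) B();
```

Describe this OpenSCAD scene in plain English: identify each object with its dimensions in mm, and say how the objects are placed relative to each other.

A is a four-legged stool. The seat is a 302×284×24 mm slab whose top surface is at z = 391 mm; four square legs, each 28×28 mm in cross-section, run from the floor (z = 0) to the underside of the seat, each flush with a corner of the seat. Four stretchers, 28 mm wide and 18 mm tall, connect adjacent legs with their undersides at z = 287 mm, each running between the inner faces of the legs it joins and aligned with the legs' outer faces on the other axis.

B is a spool: two coaxial disc flanges of radius 50 mm and thickness 25 mm, joined by a core cylinder of radius 19 mm and height 182 mm. The lower flange rests on z = 0 and the three cylinders share a vertical axis.

The spool is on top of the stool.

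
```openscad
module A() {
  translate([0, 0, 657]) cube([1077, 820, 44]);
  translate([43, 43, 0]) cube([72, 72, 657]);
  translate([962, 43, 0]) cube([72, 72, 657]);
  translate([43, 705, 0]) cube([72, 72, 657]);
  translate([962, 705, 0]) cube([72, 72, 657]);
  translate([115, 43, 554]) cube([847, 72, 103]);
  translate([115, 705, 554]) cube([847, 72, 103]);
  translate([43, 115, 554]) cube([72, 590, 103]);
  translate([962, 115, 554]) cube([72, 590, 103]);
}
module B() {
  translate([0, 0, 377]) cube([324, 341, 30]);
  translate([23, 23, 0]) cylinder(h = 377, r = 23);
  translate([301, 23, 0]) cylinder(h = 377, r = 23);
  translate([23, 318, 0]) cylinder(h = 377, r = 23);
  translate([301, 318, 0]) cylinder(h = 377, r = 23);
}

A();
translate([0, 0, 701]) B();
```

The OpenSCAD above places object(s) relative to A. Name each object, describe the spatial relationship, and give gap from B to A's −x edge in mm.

A is a table. B is a stool. The stool is on top of the table. The gap from the stool to the table's −x edge is 0 mm.

The stool's min-x is at 0; the table's min-x is 0; gap = 0 mm.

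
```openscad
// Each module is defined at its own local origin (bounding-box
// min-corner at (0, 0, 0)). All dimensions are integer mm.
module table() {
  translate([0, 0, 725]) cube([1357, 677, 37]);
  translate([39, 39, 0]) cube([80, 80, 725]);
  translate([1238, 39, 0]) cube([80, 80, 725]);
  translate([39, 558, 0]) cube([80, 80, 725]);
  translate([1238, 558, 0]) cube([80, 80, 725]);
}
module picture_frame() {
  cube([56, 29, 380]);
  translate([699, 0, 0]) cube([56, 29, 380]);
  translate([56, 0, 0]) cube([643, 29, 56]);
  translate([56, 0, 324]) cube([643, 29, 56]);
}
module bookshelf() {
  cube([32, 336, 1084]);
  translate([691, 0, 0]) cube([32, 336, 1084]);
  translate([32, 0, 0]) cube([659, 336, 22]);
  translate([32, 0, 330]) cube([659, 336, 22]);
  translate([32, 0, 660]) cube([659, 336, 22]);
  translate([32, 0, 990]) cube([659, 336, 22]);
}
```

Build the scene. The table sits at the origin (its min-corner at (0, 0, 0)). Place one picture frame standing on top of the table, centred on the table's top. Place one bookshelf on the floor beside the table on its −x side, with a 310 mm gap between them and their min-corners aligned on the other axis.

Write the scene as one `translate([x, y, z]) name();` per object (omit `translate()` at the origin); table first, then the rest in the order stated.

table();
translate([301, 324, 762]) picture_frame();
translate([-1033, 0, 0]) bookshelf();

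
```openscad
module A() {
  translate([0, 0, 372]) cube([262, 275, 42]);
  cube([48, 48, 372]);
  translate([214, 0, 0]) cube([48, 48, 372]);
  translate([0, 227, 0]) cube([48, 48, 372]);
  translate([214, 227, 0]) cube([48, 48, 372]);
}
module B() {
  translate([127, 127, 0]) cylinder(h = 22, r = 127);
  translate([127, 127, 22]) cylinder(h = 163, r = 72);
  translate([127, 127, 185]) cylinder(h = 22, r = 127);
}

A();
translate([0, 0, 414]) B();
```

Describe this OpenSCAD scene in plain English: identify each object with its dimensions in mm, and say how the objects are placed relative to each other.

A is a four-legged stool. The seat is a 262×275×42 mm slab whose top surface is at z = 414 mm; four square legs, each 48×48 mm in cross-section, run from the floor (z = 0) to the underside of the seat, each flush with a corner of the seat.

B is a spool: two coaxial disc flanges of radius 127 mm and thickness 22 mm, joined by a core cylinder of radius 72 mm and height 163 mm. The lower flange rests on z = 0 and the three cylinders share a vertical axis.

The spool is on top of the stool.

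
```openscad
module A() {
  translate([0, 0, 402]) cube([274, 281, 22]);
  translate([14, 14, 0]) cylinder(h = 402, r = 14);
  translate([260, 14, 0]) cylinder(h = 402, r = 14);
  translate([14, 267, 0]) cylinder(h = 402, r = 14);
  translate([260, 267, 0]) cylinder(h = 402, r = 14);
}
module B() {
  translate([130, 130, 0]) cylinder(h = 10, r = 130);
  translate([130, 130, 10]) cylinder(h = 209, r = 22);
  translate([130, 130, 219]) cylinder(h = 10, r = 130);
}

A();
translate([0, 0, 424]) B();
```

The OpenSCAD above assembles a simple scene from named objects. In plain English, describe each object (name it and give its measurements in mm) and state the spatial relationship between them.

A is a four-legged stool. The seat is 274×281 mm, 22 mm thick, top at z = 424 mm. It stands on four round legs, each 28 mm in diameter, from z = 0 to the seat underside, each leg's axis is inset half a diameter from the nearest pair of seat edges (so the leg's bounding box is flush with the corner).

B is a spool: two coaxial disc flanges of radius 130 mm and thickness 10 mm, joined by a core cylinder of radius 22 mm and height 209 mm. The lower flange rests on z = 0 and the three cylinders share a vertical axis.

The spool is on top of the stool.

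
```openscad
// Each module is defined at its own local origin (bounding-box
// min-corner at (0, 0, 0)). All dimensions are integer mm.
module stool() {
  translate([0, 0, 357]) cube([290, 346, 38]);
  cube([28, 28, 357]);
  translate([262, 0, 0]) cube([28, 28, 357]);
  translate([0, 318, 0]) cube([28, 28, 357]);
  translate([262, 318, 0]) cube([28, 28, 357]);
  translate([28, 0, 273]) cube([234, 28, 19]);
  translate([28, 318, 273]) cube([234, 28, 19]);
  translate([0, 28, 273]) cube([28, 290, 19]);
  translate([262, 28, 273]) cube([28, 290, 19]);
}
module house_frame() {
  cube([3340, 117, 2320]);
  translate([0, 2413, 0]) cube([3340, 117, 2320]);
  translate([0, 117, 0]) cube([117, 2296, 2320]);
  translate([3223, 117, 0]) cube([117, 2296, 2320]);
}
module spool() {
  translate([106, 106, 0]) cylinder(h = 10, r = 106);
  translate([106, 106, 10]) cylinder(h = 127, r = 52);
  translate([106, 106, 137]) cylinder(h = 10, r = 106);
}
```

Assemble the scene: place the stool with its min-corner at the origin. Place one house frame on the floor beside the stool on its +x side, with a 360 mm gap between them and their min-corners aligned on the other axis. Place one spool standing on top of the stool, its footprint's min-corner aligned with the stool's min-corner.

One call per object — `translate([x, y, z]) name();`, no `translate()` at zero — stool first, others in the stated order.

stool();
translate([650, 0, 0]) house_frame();
translate([0, 0, 395]) spool();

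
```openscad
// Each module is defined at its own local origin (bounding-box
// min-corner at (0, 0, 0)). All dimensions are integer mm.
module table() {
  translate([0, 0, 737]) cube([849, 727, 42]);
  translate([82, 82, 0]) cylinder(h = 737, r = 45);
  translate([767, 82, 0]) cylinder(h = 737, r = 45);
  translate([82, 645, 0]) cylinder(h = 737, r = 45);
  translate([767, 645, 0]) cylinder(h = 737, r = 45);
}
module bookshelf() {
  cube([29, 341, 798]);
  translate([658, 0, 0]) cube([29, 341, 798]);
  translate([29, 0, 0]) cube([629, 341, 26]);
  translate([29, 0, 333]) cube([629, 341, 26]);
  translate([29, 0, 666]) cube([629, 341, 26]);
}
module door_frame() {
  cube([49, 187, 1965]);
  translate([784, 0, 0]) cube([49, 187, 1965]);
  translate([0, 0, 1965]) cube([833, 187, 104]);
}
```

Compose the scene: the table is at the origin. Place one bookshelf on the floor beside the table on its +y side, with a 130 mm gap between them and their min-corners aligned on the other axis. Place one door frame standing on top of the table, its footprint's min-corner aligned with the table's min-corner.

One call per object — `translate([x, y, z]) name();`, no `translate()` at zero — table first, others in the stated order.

table();
translate([0, 857, 0]) bookshelf();
translate([0, 0, 779]) door_frame();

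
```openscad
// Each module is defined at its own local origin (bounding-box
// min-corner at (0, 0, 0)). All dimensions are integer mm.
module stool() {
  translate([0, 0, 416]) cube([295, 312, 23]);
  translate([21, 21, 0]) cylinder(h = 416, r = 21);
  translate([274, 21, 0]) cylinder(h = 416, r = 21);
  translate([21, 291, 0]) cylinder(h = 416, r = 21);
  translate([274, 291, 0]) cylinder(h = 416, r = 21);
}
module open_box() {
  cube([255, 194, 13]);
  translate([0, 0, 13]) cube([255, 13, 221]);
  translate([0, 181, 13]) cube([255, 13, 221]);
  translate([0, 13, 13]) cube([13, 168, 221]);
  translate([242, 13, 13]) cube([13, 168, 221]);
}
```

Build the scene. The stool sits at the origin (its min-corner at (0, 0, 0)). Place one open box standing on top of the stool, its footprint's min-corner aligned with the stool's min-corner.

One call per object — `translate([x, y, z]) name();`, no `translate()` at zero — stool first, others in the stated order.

stool();
translate([0, 0, 439]) open_box();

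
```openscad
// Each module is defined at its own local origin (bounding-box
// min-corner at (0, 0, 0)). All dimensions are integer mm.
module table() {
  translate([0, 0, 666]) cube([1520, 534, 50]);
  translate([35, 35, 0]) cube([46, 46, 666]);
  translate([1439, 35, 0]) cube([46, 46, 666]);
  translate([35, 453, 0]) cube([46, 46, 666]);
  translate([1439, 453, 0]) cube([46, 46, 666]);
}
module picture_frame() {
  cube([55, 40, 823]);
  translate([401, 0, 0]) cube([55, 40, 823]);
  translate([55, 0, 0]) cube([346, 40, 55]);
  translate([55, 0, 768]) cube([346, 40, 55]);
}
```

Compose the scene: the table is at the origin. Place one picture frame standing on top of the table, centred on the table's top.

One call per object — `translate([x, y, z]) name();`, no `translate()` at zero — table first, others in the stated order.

table();
translate([532, 247, 716]) picture_frame();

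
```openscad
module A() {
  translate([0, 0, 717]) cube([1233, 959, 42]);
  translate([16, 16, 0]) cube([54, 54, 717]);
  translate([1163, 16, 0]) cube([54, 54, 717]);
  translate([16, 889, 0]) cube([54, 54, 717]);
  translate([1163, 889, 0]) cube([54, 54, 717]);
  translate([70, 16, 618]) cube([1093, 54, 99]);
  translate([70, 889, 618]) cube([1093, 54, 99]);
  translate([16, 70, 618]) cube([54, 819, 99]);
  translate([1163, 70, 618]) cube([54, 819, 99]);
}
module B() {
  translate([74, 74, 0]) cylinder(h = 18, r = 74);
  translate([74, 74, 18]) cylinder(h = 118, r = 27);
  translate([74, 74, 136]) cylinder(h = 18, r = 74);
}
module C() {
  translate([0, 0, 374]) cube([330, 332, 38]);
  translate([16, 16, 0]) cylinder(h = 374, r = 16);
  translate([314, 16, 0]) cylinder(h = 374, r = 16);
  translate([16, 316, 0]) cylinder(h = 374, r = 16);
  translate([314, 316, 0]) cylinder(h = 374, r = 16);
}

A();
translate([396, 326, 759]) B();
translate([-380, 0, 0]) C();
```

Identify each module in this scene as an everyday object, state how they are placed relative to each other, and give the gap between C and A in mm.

The stool's nearest face is 50 mm from the table's −x face.

A is a table. B is a spool. C is a stool. The spool is on top of the table. The stool is on the floor beside the table on its −x side. The gap between the stool and the table is 50 mm.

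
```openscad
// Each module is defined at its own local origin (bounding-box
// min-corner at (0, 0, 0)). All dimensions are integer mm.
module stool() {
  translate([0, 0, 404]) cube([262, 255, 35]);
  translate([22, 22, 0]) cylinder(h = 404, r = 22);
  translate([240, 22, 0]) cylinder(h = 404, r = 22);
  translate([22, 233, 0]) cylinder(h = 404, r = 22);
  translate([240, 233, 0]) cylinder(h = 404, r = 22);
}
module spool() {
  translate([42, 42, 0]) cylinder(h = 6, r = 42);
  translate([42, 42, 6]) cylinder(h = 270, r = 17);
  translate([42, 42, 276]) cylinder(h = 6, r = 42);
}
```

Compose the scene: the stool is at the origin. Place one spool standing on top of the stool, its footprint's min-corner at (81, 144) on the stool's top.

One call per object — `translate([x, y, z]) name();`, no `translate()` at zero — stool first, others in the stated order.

stool();
translate([81, 144, 439]) spool();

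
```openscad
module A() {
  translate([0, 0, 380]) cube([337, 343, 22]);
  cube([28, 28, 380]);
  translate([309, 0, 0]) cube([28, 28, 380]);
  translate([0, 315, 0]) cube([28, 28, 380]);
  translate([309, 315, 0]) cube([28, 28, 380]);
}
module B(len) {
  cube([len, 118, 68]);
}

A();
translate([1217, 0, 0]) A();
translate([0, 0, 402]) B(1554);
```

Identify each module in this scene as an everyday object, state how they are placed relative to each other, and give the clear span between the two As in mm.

A is a stool. B is a beam. A beam spans the tops of two stools. The clear span between the two stools is 880 mm.

Second stool starts at x = 1217; first ends at x = 337; clear span = 1217 − 337 = 880 mm.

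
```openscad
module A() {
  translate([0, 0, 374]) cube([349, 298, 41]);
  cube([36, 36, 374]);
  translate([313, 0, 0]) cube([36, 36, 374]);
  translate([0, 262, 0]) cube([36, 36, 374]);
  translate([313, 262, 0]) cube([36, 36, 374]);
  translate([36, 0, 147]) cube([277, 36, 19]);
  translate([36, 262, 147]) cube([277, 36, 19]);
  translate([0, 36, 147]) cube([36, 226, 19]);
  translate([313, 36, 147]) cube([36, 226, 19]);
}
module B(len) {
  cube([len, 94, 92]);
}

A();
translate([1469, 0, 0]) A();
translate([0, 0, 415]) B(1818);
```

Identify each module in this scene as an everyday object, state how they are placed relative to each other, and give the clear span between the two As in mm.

A is a stool. B is a beam. A beam spans the tops of two stools. The clear span between the two stools is 1120 mm.

Second stool starts at x = 1469; first ends at x = 349; clear span = 1469 − 349 = 1120 mm.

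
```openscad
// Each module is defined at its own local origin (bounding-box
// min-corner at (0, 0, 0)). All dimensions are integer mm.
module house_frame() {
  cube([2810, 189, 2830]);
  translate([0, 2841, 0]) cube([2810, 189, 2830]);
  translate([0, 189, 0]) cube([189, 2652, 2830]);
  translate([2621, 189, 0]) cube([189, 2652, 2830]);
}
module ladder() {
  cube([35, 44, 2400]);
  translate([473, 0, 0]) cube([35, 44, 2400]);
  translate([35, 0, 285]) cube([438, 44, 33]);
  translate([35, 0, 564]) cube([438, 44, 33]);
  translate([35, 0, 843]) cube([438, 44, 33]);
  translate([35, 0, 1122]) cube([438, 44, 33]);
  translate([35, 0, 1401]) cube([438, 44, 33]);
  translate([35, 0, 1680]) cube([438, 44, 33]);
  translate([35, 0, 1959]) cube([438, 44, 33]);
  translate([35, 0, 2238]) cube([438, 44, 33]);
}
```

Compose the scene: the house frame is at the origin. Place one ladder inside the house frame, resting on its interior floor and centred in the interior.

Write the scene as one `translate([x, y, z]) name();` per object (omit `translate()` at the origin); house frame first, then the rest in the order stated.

house_frame();
translate([1151, 1493, 0]) ladder();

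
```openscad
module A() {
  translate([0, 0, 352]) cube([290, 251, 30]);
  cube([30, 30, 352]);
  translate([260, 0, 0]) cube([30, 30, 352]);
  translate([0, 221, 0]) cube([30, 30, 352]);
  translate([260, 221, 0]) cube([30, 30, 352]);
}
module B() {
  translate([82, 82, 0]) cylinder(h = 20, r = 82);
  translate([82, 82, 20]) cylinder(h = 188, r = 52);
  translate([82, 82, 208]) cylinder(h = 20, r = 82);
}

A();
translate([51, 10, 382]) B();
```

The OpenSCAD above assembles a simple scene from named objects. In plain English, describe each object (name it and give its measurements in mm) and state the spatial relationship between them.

A is a four-legged stool. The seat is a 290×251×30 mm slab whose top surface is at z = 382 mm; four square legs, each 30×30 mm in cross-section, run from the floor (z = 0) to the underside of the seat, each flush with a corner of the seat.

B is a spool: two coaxial disc flanges of radius 82 mm and thickness 20 mm, joined by a core cylinder of radius 52 mm and height 188 mm. The lower flange rests on z = 0 and the three cylinders share a vertical axis.

The spool is on top of the stool.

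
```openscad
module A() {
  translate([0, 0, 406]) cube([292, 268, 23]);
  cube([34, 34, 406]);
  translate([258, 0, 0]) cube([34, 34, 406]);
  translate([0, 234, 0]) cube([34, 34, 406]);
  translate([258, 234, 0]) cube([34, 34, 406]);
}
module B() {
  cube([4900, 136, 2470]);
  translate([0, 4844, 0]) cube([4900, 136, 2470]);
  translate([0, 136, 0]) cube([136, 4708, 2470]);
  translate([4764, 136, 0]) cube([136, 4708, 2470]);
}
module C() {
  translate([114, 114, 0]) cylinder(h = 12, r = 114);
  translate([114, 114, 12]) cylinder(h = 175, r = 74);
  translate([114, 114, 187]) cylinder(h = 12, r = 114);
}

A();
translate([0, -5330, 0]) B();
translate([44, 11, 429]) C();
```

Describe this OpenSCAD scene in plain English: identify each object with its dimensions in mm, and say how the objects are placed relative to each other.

A is a four-legged stool. The seat is a 292×268×23 mm slab whose top surface is at z = 429 mm; four square legs, each 34×34 mm in cross-section, run from the floor (z = 0) to the underside of the seat, each flush with a corner of the seat.

B is a box-shaped house frame (walls only): outside footprint 4900×4980 mm, wall height 2470 mm, wall thickness 136 mm. The two y-facing walls run the full x-width; the two x-facing walls fit between the inner faces of the y-facing walls.

C is a spool: two coaxial disc flanges of radius 114 mm and thickness 12 mm, joined by a core cylinder of radius 74 mm and height 175 mm. The lower flange rests on z = 0 and the three cylinders share a vertical axis.

The house frame is on the floor beside the stool on its −y side. The spool is on top of the stool.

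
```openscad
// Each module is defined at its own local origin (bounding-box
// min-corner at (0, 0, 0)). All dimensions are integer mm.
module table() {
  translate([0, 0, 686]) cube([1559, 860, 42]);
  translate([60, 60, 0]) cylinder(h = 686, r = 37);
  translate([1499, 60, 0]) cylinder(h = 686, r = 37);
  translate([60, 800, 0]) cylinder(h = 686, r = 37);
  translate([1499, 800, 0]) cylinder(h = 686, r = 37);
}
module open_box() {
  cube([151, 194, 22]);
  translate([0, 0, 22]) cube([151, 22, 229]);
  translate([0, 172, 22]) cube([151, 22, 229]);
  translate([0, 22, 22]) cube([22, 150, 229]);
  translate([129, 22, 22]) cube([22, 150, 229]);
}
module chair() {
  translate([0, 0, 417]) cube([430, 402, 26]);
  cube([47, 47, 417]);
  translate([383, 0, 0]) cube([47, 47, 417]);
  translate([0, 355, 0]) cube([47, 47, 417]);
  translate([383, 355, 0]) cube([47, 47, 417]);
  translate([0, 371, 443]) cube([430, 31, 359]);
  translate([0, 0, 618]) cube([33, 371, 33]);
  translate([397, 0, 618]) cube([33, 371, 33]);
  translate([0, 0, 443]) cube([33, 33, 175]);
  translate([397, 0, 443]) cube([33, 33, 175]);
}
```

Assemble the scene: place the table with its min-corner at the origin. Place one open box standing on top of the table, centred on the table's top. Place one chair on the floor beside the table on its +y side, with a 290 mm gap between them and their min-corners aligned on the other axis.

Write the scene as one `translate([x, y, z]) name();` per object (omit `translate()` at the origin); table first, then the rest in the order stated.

table();
translate([704, 333, 728]) open_box();
translate([0, 1150, 0]) chair();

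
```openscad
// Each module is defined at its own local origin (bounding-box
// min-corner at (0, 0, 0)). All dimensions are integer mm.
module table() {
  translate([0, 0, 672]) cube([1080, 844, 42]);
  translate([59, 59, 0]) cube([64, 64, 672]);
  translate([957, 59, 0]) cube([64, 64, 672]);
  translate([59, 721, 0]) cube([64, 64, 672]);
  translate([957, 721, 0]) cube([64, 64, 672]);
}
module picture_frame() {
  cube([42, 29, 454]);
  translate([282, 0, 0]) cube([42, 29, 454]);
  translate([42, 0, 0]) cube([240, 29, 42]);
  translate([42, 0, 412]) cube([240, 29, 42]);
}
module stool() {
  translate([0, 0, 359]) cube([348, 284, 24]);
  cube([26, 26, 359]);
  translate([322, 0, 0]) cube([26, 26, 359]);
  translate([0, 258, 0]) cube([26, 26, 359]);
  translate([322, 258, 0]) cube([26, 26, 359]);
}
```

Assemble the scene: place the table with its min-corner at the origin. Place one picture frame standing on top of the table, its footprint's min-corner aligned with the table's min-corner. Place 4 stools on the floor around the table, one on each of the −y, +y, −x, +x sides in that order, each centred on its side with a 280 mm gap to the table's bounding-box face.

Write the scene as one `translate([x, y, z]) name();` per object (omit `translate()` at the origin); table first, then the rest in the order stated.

table();
translate([0, 0, 714]) picture_frame();
translate([366, -564, 0]) stool();
translate([366, 1124, 0]) stool();
translate([-628, 280, 0]) stool();
translate([1360, 280, 0]) stool();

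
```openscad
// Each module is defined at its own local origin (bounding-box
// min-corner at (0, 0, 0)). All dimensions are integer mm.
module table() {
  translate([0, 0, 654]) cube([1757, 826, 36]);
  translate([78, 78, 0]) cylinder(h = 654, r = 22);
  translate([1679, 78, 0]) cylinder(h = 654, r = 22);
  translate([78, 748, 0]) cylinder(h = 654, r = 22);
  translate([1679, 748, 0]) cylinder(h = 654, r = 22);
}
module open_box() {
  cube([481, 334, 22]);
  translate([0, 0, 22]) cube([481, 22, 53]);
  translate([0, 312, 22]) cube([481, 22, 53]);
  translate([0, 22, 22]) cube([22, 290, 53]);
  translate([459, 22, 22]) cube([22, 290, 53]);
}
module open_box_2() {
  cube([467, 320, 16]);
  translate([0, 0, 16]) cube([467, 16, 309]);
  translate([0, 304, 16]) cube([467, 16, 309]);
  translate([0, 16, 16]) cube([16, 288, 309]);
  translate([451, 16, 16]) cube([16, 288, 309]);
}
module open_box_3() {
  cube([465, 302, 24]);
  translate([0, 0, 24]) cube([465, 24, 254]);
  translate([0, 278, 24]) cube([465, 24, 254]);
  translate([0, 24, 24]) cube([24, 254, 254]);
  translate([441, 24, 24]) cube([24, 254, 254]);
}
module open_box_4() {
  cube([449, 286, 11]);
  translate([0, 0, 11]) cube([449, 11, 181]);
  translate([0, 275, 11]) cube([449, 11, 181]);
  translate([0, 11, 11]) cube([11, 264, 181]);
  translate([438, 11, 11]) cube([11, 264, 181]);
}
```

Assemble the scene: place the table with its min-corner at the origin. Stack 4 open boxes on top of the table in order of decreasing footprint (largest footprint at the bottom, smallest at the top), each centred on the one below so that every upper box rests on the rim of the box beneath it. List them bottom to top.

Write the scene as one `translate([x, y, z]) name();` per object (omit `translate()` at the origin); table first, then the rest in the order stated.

table();
translate([638, 246, 690]) open_box();
translate([645, 253, 765]) open_box_2();
translate([646, 262, 1090]) open_box_3();
translate([654, 270, 1368]) open_box_4();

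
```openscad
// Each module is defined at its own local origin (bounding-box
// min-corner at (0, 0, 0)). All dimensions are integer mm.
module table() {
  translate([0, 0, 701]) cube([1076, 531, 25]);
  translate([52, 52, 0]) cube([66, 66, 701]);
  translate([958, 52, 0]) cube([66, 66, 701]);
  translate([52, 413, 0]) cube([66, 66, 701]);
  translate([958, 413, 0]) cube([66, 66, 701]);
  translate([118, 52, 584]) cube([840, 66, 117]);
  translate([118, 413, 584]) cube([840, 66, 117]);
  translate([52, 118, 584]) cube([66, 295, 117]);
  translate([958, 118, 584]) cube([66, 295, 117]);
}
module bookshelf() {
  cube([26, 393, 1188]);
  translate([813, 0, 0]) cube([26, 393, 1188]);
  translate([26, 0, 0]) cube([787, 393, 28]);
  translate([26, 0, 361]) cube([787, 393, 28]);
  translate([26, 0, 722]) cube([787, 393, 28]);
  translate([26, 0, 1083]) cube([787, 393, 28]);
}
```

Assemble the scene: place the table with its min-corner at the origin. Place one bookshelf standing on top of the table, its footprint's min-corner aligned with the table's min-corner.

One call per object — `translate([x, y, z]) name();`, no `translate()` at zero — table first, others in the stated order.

table();
translate([0, 0, 726]) bookshelf();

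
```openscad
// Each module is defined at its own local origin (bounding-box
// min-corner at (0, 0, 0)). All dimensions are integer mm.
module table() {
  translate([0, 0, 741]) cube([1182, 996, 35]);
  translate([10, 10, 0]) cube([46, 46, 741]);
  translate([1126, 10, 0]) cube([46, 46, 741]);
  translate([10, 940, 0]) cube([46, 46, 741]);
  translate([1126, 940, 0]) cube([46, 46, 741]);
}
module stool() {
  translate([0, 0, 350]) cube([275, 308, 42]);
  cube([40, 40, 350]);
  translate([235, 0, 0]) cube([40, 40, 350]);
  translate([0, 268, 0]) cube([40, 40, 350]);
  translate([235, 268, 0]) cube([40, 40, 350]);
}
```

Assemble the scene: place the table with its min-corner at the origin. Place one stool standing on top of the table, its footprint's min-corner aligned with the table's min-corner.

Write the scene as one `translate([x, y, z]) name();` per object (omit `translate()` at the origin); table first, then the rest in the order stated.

table();
translate([0, 0, 776]) stool();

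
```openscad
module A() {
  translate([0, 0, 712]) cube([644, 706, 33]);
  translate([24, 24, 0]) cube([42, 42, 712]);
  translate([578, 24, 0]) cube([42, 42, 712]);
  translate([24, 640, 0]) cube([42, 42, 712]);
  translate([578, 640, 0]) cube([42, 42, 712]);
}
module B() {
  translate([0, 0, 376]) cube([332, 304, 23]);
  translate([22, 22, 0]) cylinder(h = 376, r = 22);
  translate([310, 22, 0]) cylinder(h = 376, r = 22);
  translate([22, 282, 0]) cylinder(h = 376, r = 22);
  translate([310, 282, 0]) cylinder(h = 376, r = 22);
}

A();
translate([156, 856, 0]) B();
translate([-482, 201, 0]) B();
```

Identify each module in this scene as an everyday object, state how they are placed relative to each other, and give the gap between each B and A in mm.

A is a table. B is a stool. Two stools sit around the table at the +y, −x sides. The gap between each stool and the table is 150 mm.

Each stool's nearest face is 150 mm from the table's bounding box.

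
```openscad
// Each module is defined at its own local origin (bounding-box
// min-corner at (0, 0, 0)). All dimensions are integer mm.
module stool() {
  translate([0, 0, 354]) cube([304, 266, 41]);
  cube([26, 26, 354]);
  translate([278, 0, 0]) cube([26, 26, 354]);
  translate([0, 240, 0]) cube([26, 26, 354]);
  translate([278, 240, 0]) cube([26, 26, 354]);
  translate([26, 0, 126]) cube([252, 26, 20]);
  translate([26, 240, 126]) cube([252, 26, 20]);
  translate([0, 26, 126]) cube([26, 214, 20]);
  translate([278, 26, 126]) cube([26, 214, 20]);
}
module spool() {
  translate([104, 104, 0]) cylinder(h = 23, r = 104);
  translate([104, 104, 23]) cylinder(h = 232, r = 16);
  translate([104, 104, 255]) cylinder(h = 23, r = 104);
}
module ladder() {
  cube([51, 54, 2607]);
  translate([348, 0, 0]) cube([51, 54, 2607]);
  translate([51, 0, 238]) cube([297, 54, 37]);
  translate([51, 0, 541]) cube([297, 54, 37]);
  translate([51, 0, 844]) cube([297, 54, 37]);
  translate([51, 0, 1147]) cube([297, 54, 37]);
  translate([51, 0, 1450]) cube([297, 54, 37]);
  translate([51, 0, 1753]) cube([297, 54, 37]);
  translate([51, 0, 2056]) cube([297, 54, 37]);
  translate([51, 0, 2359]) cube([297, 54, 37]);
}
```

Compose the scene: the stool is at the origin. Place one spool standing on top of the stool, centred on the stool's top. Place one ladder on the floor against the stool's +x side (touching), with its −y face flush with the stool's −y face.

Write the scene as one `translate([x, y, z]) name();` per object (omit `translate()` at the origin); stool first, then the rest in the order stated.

stool();
translate([48, 29, 395]) spool();
translate([304, 0, 0]) ladder();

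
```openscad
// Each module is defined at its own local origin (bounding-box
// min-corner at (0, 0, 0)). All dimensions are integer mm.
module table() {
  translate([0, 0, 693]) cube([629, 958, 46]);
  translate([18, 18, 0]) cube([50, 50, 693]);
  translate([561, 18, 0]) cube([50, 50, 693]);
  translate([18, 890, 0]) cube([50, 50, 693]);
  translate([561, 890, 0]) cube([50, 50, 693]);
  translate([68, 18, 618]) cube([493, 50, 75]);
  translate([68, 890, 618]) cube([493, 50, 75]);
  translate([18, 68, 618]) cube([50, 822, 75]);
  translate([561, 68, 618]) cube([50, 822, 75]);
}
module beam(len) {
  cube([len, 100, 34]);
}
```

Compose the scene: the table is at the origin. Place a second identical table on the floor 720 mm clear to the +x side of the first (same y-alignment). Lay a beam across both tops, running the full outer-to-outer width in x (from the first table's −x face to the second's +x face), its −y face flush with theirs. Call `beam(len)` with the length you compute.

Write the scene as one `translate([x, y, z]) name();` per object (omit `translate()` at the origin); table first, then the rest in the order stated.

table();
translate([1349, 0, 0]) table();
translate([0, 0, 739]) beam(1978);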